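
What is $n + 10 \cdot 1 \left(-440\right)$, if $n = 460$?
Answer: $-3940$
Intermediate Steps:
$n + 10 \cdot 1 \left(-440\right) = 460 + 10 \cdot 1 \left(-440\right) = 460 + 10 \left(-440\right) = 460 - 4400 = -3940$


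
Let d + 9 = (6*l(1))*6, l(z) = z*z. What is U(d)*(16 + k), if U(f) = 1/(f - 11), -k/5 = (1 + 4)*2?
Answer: -17/8 ≈ -2.1250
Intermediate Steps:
l(z) = z²
d = 27 (d = -9 + (6*1²)*6 = -9 + (6*1)*6 = -9 + 6*6 = -9 + 36 = 27)
k = -50 (k = -5*(1 + 4)*2 = -25*2 = -5*10 = -50)
U(f) = 1/(-11 + f)
U(d)*(16 + k) = (16 - 50)/(-11 + 27) = -34/16 = (1/16)*(-34) = -17/8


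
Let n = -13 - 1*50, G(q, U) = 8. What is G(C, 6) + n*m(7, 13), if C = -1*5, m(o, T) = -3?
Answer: 197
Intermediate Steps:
C = -5
n = -63 (n = -13 - 50 = -63)
G(C, 6) + n*m(7, 13) = 8 - 63*(-3) = 8 + 189 = 197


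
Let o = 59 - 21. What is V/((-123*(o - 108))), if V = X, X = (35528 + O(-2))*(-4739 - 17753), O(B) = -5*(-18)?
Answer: -400560028/4305 ≈ -93045.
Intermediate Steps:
O(B) = 90
o = 38
X = -801120056 (X = (35528 + 90)*(-4739 - 17753) = 35618*(-22492) = -801120056)
V = -801120056
V/((-123*(o - 108))) = -801120056*(-1/(123*(38 - 108))) = -801120056/((-123*(-70))) = -801120056/8610 = -801120056*1/8610 = -400560028/4305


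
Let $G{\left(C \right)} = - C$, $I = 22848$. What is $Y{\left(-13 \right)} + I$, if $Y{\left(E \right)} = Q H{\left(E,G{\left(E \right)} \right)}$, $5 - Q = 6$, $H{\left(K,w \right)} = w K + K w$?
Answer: $23186$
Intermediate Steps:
$H{\left(K,w \right)} = 2 K w$ ($H{\left(K,w \right)} = K w + K w = 2 K w$)
$Q = -1$ ($Q = 5 - 6 = -1$)
$Y{\left(E \right)} = 2 E^{2}$ ($Y{\left(E \right)} = - 2 E \left(- E\right) = - \left(-2\right) E^{2} = 2 E^{2}$)
$Y{\left(-13 \right)} + I = 2 \left(-13\right)^{2} + 22848 = 2 \cdot 169 + 22848 = 338 + 22848 = 23186$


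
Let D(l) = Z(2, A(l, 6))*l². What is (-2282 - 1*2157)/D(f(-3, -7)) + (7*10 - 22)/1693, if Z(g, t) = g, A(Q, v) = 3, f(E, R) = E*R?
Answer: -7472891/1493226 ≈ -5.0045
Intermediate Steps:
D(l) = 2*l²
(-2282 - 1*2157)/D(f(-3, -7)) + (7*10 - 22)/1693 = (-2282 - 1*2157)/((2*(-3*(-7))²)) + (7*10 - 22)/1693 = (-2282 - 2157)/((2*21²)) + (70 - 22)*(1/1693) = -4439/(2*441) + 48*(1/1693) = -4439/882 + 48/1693 = -7472891/1493226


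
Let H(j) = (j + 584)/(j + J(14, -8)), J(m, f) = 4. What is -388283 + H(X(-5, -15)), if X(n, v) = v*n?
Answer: -30673698/79 ≈ -3.8827e+5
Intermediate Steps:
X(n, v) = n*v
H(j) = (584 + j)/(4 + j) (H(j) = (j + 584)/(j + 4) = (584 + j)/(4 + j))
-388283 + H(X(-5, -15)) = -388283 + (584 - 5*(-15))/(4 - 5*(-15)) = -388283 + (584 + 75)/(4 + 75) = -388283 + 659/79 = -30673698/79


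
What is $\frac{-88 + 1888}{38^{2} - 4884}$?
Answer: $- \frac{45}{86} \approx -0.52326$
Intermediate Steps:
$\frac{-88 + 1888}{38^{2} - 4884} = \frac{1800}{1444 - 4884} = \frac{1800}{-3440} = 1800 \left(- \frac{1}{3440}\right) = - \frac{45}{86}$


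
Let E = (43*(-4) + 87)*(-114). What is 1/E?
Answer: 1/9690 ≈ 0.00010320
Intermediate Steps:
E = 9690 (E = (-172 + 87)*(-114) = -85*(-114) = 9690)
1/E = 1/9690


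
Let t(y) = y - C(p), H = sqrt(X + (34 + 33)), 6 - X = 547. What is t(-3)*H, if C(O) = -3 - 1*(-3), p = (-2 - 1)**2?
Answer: -3*I*sqrt(474) ≈ -65.315*I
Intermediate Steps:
X = -541 (X = 6 - 1*547 = 6 - 547 = -541)
p = 9 (p = (-3)**2 = 9)
H = I*sqrt(474) (H = sqrt(-541 + (34 + 33)) = sqrt(-541 + 67) = sqrt(-474) = I*sqrt(474) ≈ 21.772*I)
C(O) = 0 (C(O) = -3 + 3 = 0)
t(y) = y (t(y) = y - 1*0 = y + 0 = y)
t(-3)*H = -3*I*sqrt(474)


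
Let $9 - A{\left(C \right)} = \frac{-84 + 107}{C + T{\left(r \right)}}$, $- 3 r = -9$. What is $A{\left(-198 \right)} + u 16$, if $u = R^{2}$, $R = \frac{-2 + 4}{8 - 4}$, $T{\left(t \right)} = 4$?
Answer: $\frac{2545}{194} \approx 13.119$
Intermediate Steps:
$r = 3$ ($r = \left(- \frac{1}{3}\right) \left(-9\right) = 3$)
$A{\left(C \right)} = 9 - \frac{23}{4 + C}$ ($A{\left(C \right)} = 9 - \frac{-84 + 107}{C + 4} = 9 - \frac{23}{4 + C}$)
$R = \frac{1}{2}$ ($R = \frac{2}{4} = 2 \cdot \frac{1}{4} = \frac{1}{2} \approx 0.5$)
$u = \frac{1}{4}$ ($u = \left(\frac{1}{2}\right)^{2} = \frac{1}{4} \approx 0.25$)
$A{\left(-198 \right)} + u 16 = \frac{13 + 9 \left(-198\right)}{4 - 198} + \frac{1}{4} \cdot 16 = \frac{13 - 1782}{-194} + 4 = \left(- \frac{1}{194}\right) \left(-1769\right) + 4 = \frac{1769}{194} + 4 = \frac{2545}{194}$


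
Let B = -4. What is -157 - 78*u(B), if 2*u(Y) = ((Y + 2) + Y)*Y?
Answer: -1093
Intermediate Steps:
u(Y) = Y*(2 + 2*Y)/2 (u(Y) = (((Y + 2) + Y)*Y)/2 = (((2 + Y) + Y)*Y)/2 = ((2 + 2*Y)*Y)/2 = (Y*(2 + 2*Y))/2 = Y*(2 + 2*Y)/2)
-157 - 78*u(B) = -157 - (-312)*(1 - 4) = -157 - (-312)*(-3) = -157 - 78*12 = -157 - 936 = -1093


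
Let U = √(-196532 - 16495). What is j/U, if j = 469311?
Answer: -156437*I*√213027/71009 ≈ -1016.8*I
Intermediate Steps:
U = I*√213027 (U = √(-213027) = I*√213027 ≈ 461.55*I)
j/U = 469311/((I*√213027)) = 469311*(-I*√213027/213027) = -156437*I*√213027/71009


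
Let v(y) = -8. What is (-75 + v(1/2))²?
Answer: 6889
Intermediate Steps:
(-75 + v(1/2))² = (-75 - 8)² = (-83)² = 6889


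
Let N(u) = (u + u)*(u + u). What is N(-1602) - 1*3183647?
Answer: 7081969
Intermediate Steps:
N(u) = 4*u² (N(u) = (2*u)*(2*u) = 4*u²)
N(-1602) - 1*3183647 = 4*(-1602)² - 1*3183647 = 4*2566404 - 3183647 = 10265616 - 3183647 = 7081969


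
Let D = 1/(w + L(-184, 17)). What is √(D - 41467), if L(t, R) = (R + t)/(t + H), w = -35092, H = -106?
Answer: I*√4294381275021009693/10176513 ≈ 203.63*I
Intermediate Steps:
L(t, R) = (R + t)/(-106 + t) (L(t, R) = (R + t)/(t - 106) = (R + t)/(-106 + t))
D = -290/10176513 (D = 1/(-35092 + (17 - 184)/(-106 - 184)) = 1/(-35092 - 167/(-290)) = 1/(-35092 - 1/290*(-167)) = 1/(-35092 + 167/290) = 1/(-10176513/290) = -290/10176513 ≈ -2.8497e-5)
√(D - 41467) = √(-290/10176513 - 41467) = √(-421989464861/10176513) = I*√4294381275021009693/10176513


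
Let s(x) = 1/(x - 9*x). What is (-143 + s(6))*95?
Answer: -652175/48 ≈ -13587.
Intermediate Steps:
s(x) = -1/(8*x) (s(x) = 1/(-8*x) = -1/(8*x))
(-143 + s(6))*95 = (-143 - 1/8/6)*95 = (-143 - 1/8*1/6)*95 = (-143 - 1/48)*95 = -6865/48*95 = -652175/48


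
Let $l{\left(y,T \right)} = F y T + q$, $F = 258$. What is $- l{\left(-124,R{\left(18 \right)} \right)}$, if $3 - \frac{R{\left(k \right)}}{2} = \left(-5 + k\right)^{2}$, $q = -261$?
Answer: $-10621083$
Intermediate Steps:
$R{\left(k \right)} = 6 - 2 \left(-5 + k\right)^{2}$
$l{\left(y,T \right)} = -261 + 258 T y$ ($l{\left(y,T \right)} = 258 y T - 261 = 258 T y - 261 = -261 + 258 T y$)
$- l{\left(-124,R{\left(18 \right)} \right)} = - (-261 + 258 \left(6 - 2 \left(-5 + 18\right)^{2}\right) \left(-124\right)) = - (-261 + 258 \left(6 - 2 \cdot 13^{2}\right) \left(-124\right)) = - (-261 + 258 \left(6 - 338\right) \left(-124\right)) = - (-261 + 258 \left(-332\right) \left(-124\right)) = - (-261 + 10621344) = \left(-1\right) 10621083 = -10621083$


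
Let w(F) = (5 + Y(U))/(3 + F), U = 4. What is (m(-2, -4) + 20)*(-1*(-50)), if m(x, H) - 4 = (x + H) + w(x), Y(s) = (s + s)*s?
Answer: 2750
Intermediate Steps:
Y(s) = 2*s**2 (Y(s) = (2*s)*s = 2*s**2)
w(F) = 37/(3 + F) (w(F) = (5 + 2*4**2)/(3 + F) = (5 + 2*16)/(3 + F) = (5 + 32)/(3 + F) = 37/(3 + F))
m(x, H) = 4 + H + x + 37/(3 + x) (m(x, H) = 4 + ((x + H) + 37/(3 + x)) = 4 + ((H + x) + 37/(3 + x)) = 4 + (H + x + 37/(3 + x)) = 4 + H + x + 37/(3 + x))
(m(-2, -4) + 20)*(-1*(-50)) = ((37 + (3 - 2)*(4 - 4 - 2))/(3 - 2) + 20)*(-1*(-50)) = ((37 + 1*(-2))/1 + 20)*50 = (1*(37 - 2) + 20)*50 = (1*35 + 20)*50 = (35 + 20)*50 = 55*50 = 2750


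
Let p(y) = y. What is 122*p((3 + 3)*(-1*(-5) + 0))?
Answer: 3660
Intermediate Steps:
122*p((3 + 3)*(-1*(-5) + 0)) = 122*((3 + 3)*(-1*(-5) + 0)) = 122*(6*(5 + 0)) = 122*(6*5) = 122*30 = 3660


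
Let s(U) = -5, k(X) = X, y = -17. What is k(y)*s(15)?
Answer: 85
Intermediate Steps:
k(y)*s(15) = -17*(-5) = 85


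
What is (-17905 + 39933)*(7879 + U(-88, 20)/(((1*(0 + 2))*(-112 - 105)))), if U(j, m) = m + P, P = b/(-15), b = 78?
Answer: 188310278984/1085 ≈ 1.7356e+8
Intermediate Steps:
P = -26/5 (P = 78/(-15) = 78*(-1/15) = -26/5 ≈ -5.2000)
U(j, m) = -26/5 + m (U(j, m) = m - 26/5 = -26/5 + m)
(-17905 + 39933)*(7879 + U(-88, 20)/(((1*(0 + 2))*(-112 - 105)))) = (-17905 + 39933)*(7879 + (-26/5 + 20)/(((1*(0 + 2))*(-112 - 105)))) = 22028*(7879 + 74/(5*(((1*2)*(-217))))) = 22028*(7879 + 74/(5*((2*(-217))))) = 22028*(7879 + (74/5)/(-434)) = 22028*(7879 + (74/5)*(-1/434)) = 22028*(7879 - 37/1085) = 22028*(8548678/1085) = 188310278984/1085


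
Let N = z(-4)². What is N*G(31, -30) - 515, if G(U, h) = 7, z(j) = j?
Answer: -403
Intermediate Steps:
N = 16 (N = (-4)² = 16)
N*G(31, -30) - 515 = 16*7 - 515 = 112 - 515 = -403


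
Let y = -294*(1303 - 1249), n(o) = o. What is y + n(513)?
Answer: -15363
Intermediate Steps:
y = -15876 (y = -294*54 = -15876)
y + n(513) = -15876 + 513 = -15363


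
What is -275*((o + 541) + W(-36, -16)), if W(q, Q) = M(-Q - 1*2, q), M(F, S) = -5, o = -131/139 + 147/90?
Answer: -123090055/834 ≈ -1.4759e+5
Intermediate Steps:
o = 2881/4170 (o = -131*1/139 + 147*(1/90) = -131/139 + 49/30 = 2881/4170 ≈ 0.69089)
W(q, Q) = -5
-275*((o + 541) + W(-36, -16)) = -275*((2881/4170 + 541) - 5) = -275*(2258851/4170 - 5) = -275*2238001/4170 = -123090055/834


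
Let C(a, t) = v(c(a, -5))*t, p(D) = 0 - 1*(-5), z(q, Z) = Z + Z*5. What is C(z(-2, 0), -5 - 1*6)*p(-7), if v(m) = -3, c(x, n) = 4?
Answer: 165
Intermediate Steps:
z(q, Z) = 6*Z (z(q, Z) = Z + 5*Z = 6*Z)
p(D) = 5 (p(D) = 0 + 5 = 5)
C(a, t) = -3*t
C(z(-2, 0), -5 - 1*6)*p(-7) = -3*(-5 - 1*6)*5 = -3*(-5 - 6)*5 = -3*(-11)*5 = 33*5 = 165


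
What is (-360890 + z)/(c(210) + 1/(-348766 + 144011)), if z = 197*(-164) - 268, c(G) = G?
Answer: -80564130830/42998549 ≈ -1873.6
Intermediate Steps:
z = -32576 (z = -32308 - 268 = -32576)
(-360890 + z)/(c(210) + 1/(-348766 + 144011)) = (-360890 - 32576)/(210 + 1/(-348766 + 144011)) = -393466/(210 + 1/(-204755)) = -393466/(210 - 1/204755) = -393466/42998549/204755 = -393466*204755/42998549 = -80564130830/42998549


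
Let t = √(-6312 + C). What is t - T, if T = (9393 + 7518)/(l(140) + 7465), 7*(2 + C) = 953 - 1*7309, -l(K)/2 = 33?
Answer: -16911/7399 + I*√7222 ≈ -2.2856 + 84.982*I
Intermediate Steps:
l(K) = -66 (l(K) = -2*33 = -66)
C = -910 (C = -2 + (953 - 1*7309)/7 = -2 + (953 - 7309)/7 = -2 + (⅐)*(-6356) = -2 - 908 = -910)
t = I*√7222 (t = √(-6312 - 910) = √(-7222) = I*√7222 ≈ 84.982*I)
T = 16911/7399 (T = (9393 + 7518)/(-66 + 7465) = 16911/7399 ≈ 2.2856)
t - T = I*√7222 - 1*16911/7399 = I*√7222 - 16911/7399 = -16911/7399 + I*√7222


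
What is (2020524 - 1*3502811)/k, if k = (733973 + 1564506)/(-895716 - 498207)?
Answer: 2066193941901/2298479 ≈ 8.9894e+5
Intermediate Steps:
k = -2298479/1393923 (k = 2298479/(-1393923) = 2298479*(-1/1393923) = -2298479/1393923 ≈ -1.6489)
(2020524 - 1*3502811)/k = (2020524 - 1*3502811)/(-2298479/1393923) = (2020524 - 3502811)*(-1393923/2298479) = -1482287*(-1393923/2298479) = 2066193941901/2298479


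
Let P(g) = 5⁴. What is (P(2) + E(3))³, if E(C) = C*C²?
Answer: 277167808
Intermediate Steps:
E(C) = C³
P(g) = 625
(P(2) + E(3))³ = (625 + 3³)³ = (625 + 27)³ = 652³ = 277167808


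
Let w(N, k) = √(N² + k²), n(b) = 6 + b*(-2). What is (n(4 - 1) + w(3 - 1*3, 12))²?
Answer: 144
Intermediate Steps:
n(b) = 6 - 2*b
(n(4 - 1) + w(3 - 1*3, 12))² = ((6 - 2*(4 - 1)) + √((3 - 1*3)² + 12²))² = ((6 - 2*3) + √((3 - 3)² + 144))² = ((6 - 6) + √(0² + 144))² = (0 + √(0 + 144))² = (0 + √144)² = (0 + 12)² = 12² = 144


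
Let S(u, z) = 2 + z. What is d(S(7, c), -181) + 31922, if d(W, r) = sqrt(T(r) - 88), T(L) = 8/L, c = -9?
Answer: 31922 + 8*I*sqrt(45069)/181 ≈ 31922.0 + 9.3832*I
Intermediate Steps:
d(W, r) = sqrt(-88 + 8/r) (d(W, r) = sqrt(8/r - 88) = sqrt(-88 + 8/r))
d(S(7, c), -181) + 31922 = 2*sqrt(-22 + 2/(-181)) + 31922 = 2*sqrt(-22 + 2*(-1/181)) + 31922 = 2*sqrt(-22 - 2/181) + 31922 = 2*sqrt(-3984/181) + 31922 = 2*(4*I*sqrt(45069)/181) + 31922 = 8*I*sqrt(45069)/181 + 31922 = 31922 + 8*I*sqrt(45069)/181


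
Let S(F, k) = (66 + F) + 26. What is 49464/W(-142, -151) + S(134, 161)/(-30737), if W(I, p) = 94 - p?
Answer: 217188514/1075795 ≈ 201.89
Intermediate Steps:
S(F, k) = 92 + F
49464/W(-142, -151) + S(134, 161)/(-30737) = 49464/(94 - 1*(-151)) + (92 + 134)/(-30737) = 49464/(94 + 151) + 226*(-1/30737) = 49464/245 - 226/30737 = 217188514/1075795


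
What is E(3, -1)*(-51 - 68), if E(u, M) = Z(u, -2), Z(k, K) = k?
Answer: -357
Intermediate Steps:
E(u, M) = u
E(3, -1)*(-51 - 68) = 3*(-51 - 68) = 3*(-119) = -357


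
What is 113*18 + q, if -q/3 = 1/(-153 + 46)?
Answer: 217641/107 ≈ 2034.0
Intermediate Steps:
q = 3/107 (q = -3/(-153 + 46) = -3/(-107) = -3*(-1/107) = 3/107 ≈ 0.028037)
113*18 + q = 113*18 + 3/107 = 2034 + 3/107 = 217641/107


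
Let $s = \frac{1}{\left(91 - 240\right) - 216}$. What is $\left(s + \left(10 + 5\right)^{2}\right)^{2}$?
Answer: $\frac{6744351376}{133225} \approx 50624.0$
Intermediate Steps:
$s = - \frac{1}{365}$ ($s = \frac{1}{\left(91 - 240\right) - 216} = \frac{1}{-149 - 216} = \frac{1}{-365} = - \frac{1}{365} \approx -0.0027397$)
$\left(s + \left(10 + 5\right)^{2}\right)^{2} = \left(- \frac{1}{365} + \left(10 + 5\right)^{2}\right)^{2} = \left(- \frac{1}{365} + 15^{2}\right)^{2} = \left(- \frac{1}{365} + 225\right)^{2} = \left(\frac{82124}{365}\right)^{2} = \frac{6744351376}{133225}$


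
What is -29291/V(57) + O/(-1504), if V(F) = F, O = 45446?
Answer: -23322043/42864 ≈ -544.09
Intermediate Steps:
-29291/V(57) + O/(-1504) = -29291/57 + 45446/(-1504) = -29291*1/57 + 45446*(-1/1504) = -29291/57 - 22723/752 = -23322043/42864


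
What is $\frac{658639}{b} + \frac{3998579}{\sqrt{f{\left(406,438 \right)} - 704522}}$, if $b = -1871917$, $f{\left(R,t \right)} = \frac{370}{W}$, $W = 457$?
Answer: $- \frac{658639}{1871917} - \frac{3998579 i \sqrt{36784636522}}{160983092} \approx -0.35185 - 4763.9 i$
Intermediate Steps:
$f{\left(R,t \right)} = \frac{370}{457}$
$\frac{658639}{b} + \frac{3998579}{\sqrt{f{\left(406,438 \right)} - 704522}} = \frac{658639}{-1871917} + \frac{3998579}{\sqrt{\frac{370}{457} - 704522}} = 658639 \left(- \frac{1}{1871917}\right) + \frac{3998579}{\sqrt{- \frac{321966184}{457}}} = - \frac{658639}{1871917} + \frac{3998579}{\frac{2}{457} i \sqrt{36784636522}} = - \frac{658639}{1871917} + 3998579 \left(- \frac{i \sqrt{36784636522}}{160983092}\right) = - \frac{658639}{1871917} - \frac{3998579 i \sqrt{36784636522}}{160983092}$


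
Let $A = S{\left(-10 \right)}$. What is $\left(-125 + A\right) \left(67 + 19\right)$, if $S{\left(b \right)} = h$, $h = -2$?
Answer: $-10922$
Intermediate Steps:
$S{\left(b \right)} = -2$
$A = -2$
$\left(-125 + A\right) \left(67 + 19\right) = \left(-125 - 2\right) \left(67 + 19\right) = \left(-127\right) 86 = -10922$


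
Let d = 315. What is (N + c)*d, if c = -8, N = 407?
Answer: 125685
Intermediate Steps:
(N + c)*d = (407 - 8)*315 = 399*315 = 125685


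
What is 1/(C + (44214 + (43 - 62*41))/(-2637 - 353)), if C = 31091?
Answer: 598/18584075 ≈ 3.2178e-5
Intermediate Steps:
1/(C + (44214 + (43 - 62*41))/(-2637 - 353)) = 1/(31091 + (44214 + (43 - 62*41))/(-2637 - 353)) = 1/(31091 + (44214 + (43 - 2542))/(-2990)) = 1/(31091 + (44214 - 2499)*(-1/2990)) = 1/(31091 + 41715*(-1/2990)) = 1/(31091 - 8343/598) = 1/(18584075/598) = 598/18584075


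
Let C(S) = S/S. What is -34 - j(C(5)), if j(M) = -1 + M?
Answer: -34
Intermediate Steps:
C(S) = 1
-34 - j(C(5)) = -34 - (-1 + 1) = -34 - 1*0 = -34 + 0 = -34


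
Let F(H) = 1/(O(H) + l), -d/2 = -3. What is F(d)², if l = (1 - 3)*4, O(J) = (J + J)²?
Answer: 1/18496 ≈ 5.4066e-5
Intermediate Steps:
O(J) = 4*J² (O(J) = (2*J)² = 4*J²)
l = -8 (l = -2*4 = -8)
d = 6 (d = -2*(-3) = 6)
F(H) = 1/(-8 + 4*H²) (F(H) = 1/(4*H² - 8) = 1/(-8 + 4*H²))
F(d)² = (1/(4*(-2 + 6²)))² = (1/(4*(-2 + 36)))² = ((¼)/34)² = ((¼)*(1/34))² = (1/136)² = 1/18496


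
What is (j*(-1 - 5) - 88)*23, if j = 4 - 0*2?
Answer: -2576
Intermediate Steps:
j = 4 (j = 4 - 1*0 = 4 + 0 = 4)
(j*(-1 - 5) - 88)*23 = (4*(-1 - 5) - 88)*23 = (4*(-6) - 88)*23 = (-24 - 88)*23 = -112*23 = -2576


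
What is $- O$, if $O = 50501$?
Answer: $-50501$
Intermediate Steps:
$- O = \left(-1\right) 50501 = -50501$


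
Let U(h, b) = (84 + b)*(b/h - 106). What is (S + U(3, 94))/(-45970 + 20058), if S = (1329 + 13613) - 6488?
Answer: 7255/38868 ≈ 0.18666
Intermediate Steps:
S = 8454 (S = 14942 - 6488 = 8454)
U(h, b) = (-106 + b/h)*(84 + b) (U(h, b) = (84 + b)*(-106 + b/h) = (-106 + b/h)*(84 + b))
(S + U(3, 94))/(-45970 + 20058) = (8454 + (94² + 84*94 - 106*3*(84 + 94))/3)/(-45970 + 20058) = (8454 + (8836 + 7896 - 106*3*178)/3)/(-25912) = (8454 + (8836 + 7896 - 56604)/3)*(-1/25912) = (8454 + (⅓)*(-39872))*(-1/25912) = (8454 - 39872/3)*(-1/25912) = -14510/3*(-1/25912) = 7255/38868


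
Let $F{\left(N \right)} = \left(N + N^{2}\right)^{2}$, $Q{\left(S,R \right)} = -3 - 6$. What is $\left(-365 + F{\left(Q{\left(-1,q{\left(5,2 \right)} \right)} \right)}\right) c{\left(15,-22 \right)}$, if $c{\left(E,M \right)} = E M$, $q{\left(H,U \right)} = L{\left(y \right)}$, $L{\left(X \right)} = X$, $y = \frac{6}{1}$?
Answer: $-1590270$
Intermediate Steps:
$y = 6$ ($y = 6 \cdot 1 = 6$)
$q{\left(H,U \right)} = 6$
$Q{\left(S,R \right)} = -9$ ($Q{\left(S,R \right)} = -3 - 6 = -9$)
$\left(-365 + F{\left(Q{\left(-1,q{\left(5,2 \right)} \right)} \right)}\right) c{\left(15,-22 \right)} = \left(-365 + \left(-9\right)^{2} \left(1 - 9\right)^{2}\right) 15 \left(-22\right) = \left(-365 + 81 \left(-8\right)^{2}\right) \left(-330\right) = \left(-365 + 81 \cdot 64\right) \left(-330\right) = \left(-365 + 5184\right) \left(-330\right) = 4819 \left(-330\right) = -1590270$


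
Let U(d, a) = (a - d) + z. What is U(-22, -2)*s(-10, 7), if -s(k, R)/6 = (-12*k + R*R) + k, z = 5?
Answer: -23850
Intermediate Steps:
s(k, R) = -6*R² + 66*k (s(k, R) = -6*((-12*k + R*R) + k) = -6*((-12*k + R²) + k) = -6*((R² - 12*k) + k) = -6*(R² - 11*k) = -6*R² + 66*k)
U(d, a) = 5 + a - d (U(d, a) = (a - d) + 5 = 5 + a - d)
U(-22, -2)*s(-10, 7) = (5 - 2 - 1*(-22))*(-6*7² + 66*(-10)) = (5 - 2 + 22)*(-6*49 - 660) = 25*(-294 - 660) = 25*(-954) = -23850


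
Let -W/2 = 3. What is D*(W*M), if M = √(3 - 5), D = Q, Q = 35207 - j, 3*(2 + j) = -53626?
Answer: -318506*I*√2 ≈ -4.5044e+5*I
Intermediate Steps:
j = -53632/3 (j = -2 + (⅓)*(-53626) = -2 - 53626/3 = -53632/3 ≈ -17877.)
W = -6 (W = -2*3 = -6)
Q = 159253/3 (Q = 35207 - 1*(-53632/3) = 35207 + 53632/3 = 159253/3 ≈ 53084.)
D = 159253/3 ≈ 53084.
M = I*√2 (M = √(-2) = I*√2 ≈ 1.4142*I)
D*(W*M) = 159253*(-6*I*√2)/3 = -318506*I*√2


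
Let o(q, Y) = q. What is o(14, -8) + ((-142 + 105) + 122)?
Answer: 99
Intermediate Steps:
o(14, -8) + ((-142 + 105) + 122) = 14 + ((-142 + 105) + 122) = 14 + (-37 + 122) = 14 + 85 = 99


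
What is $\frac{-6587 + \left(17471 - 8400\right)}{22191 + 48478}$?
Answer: $\frac{2484}{70669} \approx 0.03515$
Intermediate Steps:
$\frac{-6587 + \left(17471 - 8400\right)}{22191 + 48478} = \frac{-6587 + \left(17471 - 8400\right)}{70669} = \left(-6587 + 9071\right) \frac{1}{70669} = 2484 \cdot \frac{1}{70669} = \frac{2484}{70669}$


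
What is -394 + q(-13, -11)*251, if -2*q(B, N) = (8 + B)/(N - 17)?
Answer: -23319/56 ≈ -416.41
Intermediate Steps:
q(B, N) = -(8 + B)/(2*(-17 + N)) (q(B, N) = -(8 + B)/(2*(N - 17)) = -(8 + B)/(2*(-17 + N)))
-394 + q(-13, -11)*251 = -394 + ((-8 - 1*(-13))/(2*(-17 - 11)))*251 = -394 + ((½)*(-8 + 13)/(-28))*251 = -394 + ((½)*(-1/28)*5)*251 = -394 - 5/56*251 = -394 - 1255/56 = -23319/56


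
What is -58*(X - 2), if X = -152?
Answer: 8932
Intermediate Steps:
-58*(X - 2) = -58*(-152 - 2) = -58*(-154) = 8932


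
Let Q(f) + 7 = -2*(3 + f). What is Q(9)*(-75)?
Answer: 2325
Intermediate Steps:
Q(f) = -13 - 2*f (Q(f) = -7 - 2*(3 + f) = -7 + (-6 - 2*f) = -13 - 2*f)
Q(9)*(-75) = (-13 - 2*9)*(-75) = (-13 - 18)*(-75) = -31*(-75) = 2325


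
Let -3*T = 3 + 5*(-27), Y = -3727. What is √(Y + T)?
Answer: I*√3683 ≈ 60.688*I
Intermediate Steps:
T = 44 (T = -(3 + 5*(-27))/3 = -(3 - 135)/3 = -⅓*(-132) = 44)
√(Y + T) = √(-3727 + 44) = √(-3683) = I*√3683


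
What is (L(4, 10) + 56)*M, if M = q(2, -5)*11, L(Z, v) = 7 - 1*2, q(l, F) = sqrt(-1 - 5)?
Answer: 671*I*sqrt(6) ≈ 1643.6*I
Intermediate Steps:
q(l, F) = I*sqrt(6) (q(l, F) = sqrt(-6) = I*sqrt(6))
L(Z, v) = 5 (L(Z, v) = 7 - 2 = 5)
M = 11*I*sqrt(6) (M = (I*sqrt(6))*11 = 11*I*sqrt(6) ≈ 26.944*I)
(L(4, 10) + 56)*M = (5 + 56)*(11*I*sqrt(6)) = 61*(11*I*sqrt(6)) = 671*I*sqrt(6)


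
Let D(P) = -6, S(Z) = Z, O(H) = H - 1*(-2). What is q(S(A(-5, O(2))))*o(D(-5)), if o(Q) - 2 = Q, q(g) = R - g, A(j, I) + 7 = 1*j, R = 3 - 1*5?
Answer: -40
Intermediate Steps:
O(H) = 2 + H (O(H) = H + 2 = 2 + H)
R = -2 (R = 3 - 5 = -2)
A(j, I) = -7 + j (A(j, I) = -7 + 1*j = -7 + j)
q(g) = -2 - g
o(Q) = 2 + Q
q(S(A(-5, O(2))))*o(D(-5)) = (-2 - (-7 - 5))*(2 - 6) = (-2 - 1*(-12))*(-4) = (-2 + 12)*(-4) = 10*(-4) = -40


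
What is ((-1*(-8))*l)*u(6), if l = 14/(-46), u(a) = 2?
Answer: -112/23 ≈ -4.8696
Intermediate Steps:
l = -7/23 (l = 14*(-1/46) = -7/23 ≈ -0.30435)
((-1*(-8))*l)*u(6) = (-1*(-8)*(-7/23))*2 = (8*(-7/23))*2 = -56/23*2 = -112/23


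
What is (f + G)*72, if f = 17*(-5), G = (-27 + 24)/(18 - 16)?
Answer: -6228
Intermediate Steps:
G = -3/2 ≈ -1.5000
f = -85
(f + G)*72 = (-85 - 3/2)*72 = -173/2*72 = -6228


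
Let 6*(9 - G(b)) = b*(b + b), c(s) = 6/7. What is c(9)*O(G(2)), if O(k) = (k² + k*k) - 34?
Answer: 1504/21 ≈ 71.619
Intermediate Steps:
c(s) = 6/7 (c(s) = 6*(⅐) = 6/7)
G(b) = 9 - b²/3 (G(b) = 9 - b*(b + b)/6 = 9 - b*2*b/6 = 9 - b²/3)
O(k) = -34 + 2*k² (O(k) = (k² + k²) - 34 = 2*k² - 34 = -34 + 2*k²)
c(9)*O(G(2)) = 6*(-34 + 2*(9 - ⅓*2²)²)/7 = 6*(-34 + 2*(9 - ⅓*4)²)/7 = 6*(-34 + 2*(9 - 4/3)²)/7 = 6*(-34 + 2*(23/3)²)/7 = 6*(-34 + 2*(529/9))/7 = 6*(-34 + 1058/9)/7 = (6/7)*(752/9) = 1504/21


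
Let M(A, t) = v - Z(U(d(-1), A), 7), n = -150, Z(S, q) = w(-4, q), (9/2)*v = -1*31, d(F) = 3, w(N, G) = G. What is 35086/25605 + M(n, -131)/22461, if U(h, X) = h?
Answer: 787711021/575113905 ≈ 1.3697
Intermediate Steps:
v = -62/9 (v = 2*(-1*31)/9 = (2/9)*(-31) = -62/9 ≈ -6.8889)
Z(S, q) = q
M(A, t) = -125/9 (M(A, t) = -62/9 - 1*7 = -62/9 - 7 = -125/9)
35086/25605 + M(n, -131)/22461 = 35086/25605 - 125/9/22461 = 35086*(1/25605) - 125/9*1/22461 = 35086/25605 - 125/202149 = 787711021/575113905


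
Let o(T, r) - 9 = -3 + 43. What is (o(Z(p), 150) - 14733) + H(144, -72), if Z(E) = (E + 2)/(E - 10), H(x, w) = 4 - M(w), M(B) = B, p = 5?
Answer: -14608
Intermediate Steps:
H(x, w) = 4 - w
Z(E) = (2 + E)/(-10 + E)
o(T, r) = 49 (o(T, r) = 9 + (-3 + 43) = 9 + 40 = 49)
(o(Z(p), 150) - 14733) + H(144, -72) = (49 - 14733) + (4 - 1*(-72)) = -14684 + (4 + 72) = -14684 + 76 = -14608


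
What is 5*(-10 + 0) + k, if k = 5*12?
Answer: 10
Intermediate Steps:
k = 60
5*(-10 + 0) + k = 5*(-10 + 0) + 60 = 5*(-10) + 60 = -50 + 60 = 10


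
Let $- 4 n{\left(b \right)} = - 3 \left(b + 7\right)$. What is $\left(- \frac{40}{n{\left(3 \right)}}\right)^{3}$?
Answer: $- \frac{4096}{27} \approx -151.7$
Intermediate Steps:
$n{\left(b \right)} = \frac{21}{4} + \frac{3 b}{4}$ ($n{\left(b \right)} = - \frac{\left(-3\right) \left(b + 7\right)}{4} = - \frac{\left(-3\right) \left(7 + b\right)}{4} = - \frac{-21 - 3 b}{4} = \frac{21}{4} + \frac{3 b}{4}$)
$\left(- \frac{40}{n{\left(3 \right)}}\right)^{3} = \left(- \frac{40}{\frac{21}{4} + \frac{3}{4} \cdot 3}\right)^{3} = \left(- \frac{40}{\frac{21}{4} + \frac{9}{4}}\right)^{3} = \left(- \frac{40}{\frac{15}{2}}\right)^{3} = \left(\left(-40\right) \frac{2}{15}\right)^{3} = \left(- \frac{16}{3}\right)^{3} = - \frac{4096}{27}$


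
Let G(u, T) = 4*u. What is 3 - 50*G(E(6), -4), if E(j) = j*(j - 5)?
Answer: -1197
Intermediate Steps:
E(j) = j*(-5 + j)
3 - 50*G(E(6), -4) = 3 - 200*6*(-5 + 6) = 3 - 200*6*1 = 3 - 200*6 = 3 - 50*24 = 3 - 1200 = -1197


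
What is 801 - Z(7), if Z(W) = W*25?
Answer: 626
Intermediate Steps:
Z(W) = 25*W
801 - Z(7) = 801 - 25*7 = 801 - 1*175 = 801 - 175 = 626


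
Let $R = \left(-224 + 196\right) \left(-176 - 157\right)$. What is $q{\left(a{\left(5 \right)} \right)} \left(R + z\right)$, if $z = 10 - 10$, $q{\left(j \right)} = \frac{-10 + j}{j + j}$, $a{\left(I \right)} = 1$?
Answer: $-41958$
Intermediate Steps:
$R = 9324$ ($R = \left(-28\right) \left(-333\right) = 9324$)
$q{\left(j \right)} = \frac{-10 + j}{2 j}$
$z = 0$ ($z = 10 - 10 = 0$)
$q{\left(a{\left(5 \right)} \right)} \left(R + z\right) = \frac{-10 + 1}{2 \cdot 1} \left(9324 + 0\right) = \frac{1}{2} \cdot 1 \left(-9\right) 9324 = \left(- \frac{9}{2}\right) 9324 = -41958$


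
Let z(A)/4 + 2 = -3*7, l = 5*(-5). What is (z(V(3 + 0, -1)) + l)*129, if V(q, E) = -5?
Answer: -15093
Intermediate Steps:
l = -25
z(A) = -92 (z(A) = -8 + 4*(-3*7) = -8 + 4*(-21) = -8 - 84 = -92)
(z(V(3 + 0, -1)) + l)*129 = (-92 - 25)*129 = -117*129 = -15093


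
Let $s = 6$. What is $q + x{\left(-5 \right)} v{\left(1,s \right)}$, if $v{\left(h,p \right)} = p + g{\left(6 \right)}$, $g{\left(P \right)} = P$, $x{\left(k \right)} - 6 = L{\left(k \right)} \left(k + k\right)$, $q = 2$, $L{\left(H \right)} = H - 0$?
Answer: $674$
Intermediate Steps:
$L{\left(H \right)} = H$ ($L{\left(H \right)} = H + 0 = H$)
$x{\left(k \right)} = 6 + 2 k^{2}$ ($x{\left(k \right)} = 6 + k \left(k + k\right) = 6 + k 2 k = 6 + 2 k^{2}$)
$v{\left(h,p \right)} = 6 + p$ ($v{\left(h,p \right)} = p + 6 = 6 + p$)
$q + x{\left(-5 \right)} v{\left(1,s \right)} = 2 + \left(6 + 2 \left(-5\right)^{2}\right) \left(6 + 6\right) = 2 + \left(6 + 2 \cdot 25\right) 12 = 2 + \left(6 + 50\right) 12 = 2 + 56 \cdot 12 = 2 + 672 = 674$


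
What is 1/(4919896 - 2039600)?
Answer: 1/2880296 ≈ 3.4719e-7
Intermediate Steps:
1/(4919896 - 2039600) = 1/2880296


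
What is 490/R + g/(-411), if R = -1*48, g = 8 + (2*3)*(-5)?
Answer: -33389/3288 ≈ -10.155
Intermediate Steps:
g = -22 (g = 8 + 6*(-5) = 8 - 30 = -22)
R = -48
490/R + g/(-411) = 490/(-48) - 22/(-411) = 490*(-1/48) - 22*(-1/411) = -245/24 + 22/411 = -33389/3288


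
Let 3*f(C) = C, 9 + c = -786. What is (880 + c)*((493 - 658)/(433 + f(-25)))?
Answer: -42075/1274 ≈ -33.026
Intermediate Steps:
c = -795 (c = -9 - 786 = -795)
f(C) = C/3
(880 + c)*((493 - 658)/(433 + f(-25))) = (880 - 795)*((493 - 658)/(433 + (⅓)*(-25))) = 85*(-165/(433 - 25/3)) = 85*(-165/1274/3) = 85*(-165*3/1274) = 85*(-495/1274) = -42075/1274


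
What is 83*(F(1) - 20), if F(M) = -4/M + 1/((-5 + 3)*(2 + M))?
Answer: -12035/6 ≈ -2005.8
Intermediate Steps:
F(M) = 1/(-4 - 2*M) - 4/M (F(M) = -4/M + 1/(-2*(2 + M)) = -4/M + 1/(-4 - 2*M) = 1/(-4 - 2*M) - 4/M)
83*(F(1) - 20) = 83*((1/2)*(-16 - 9*1)/(1*(2 + 1)) - 20) = 83*((1/2)*1*(-16 - 9)/3 - 20) = 83*((1/2)*1*(1/3)*(-25) - 20) = 83*(-25/6 - 20) = 83*(-145/6) = -12035/6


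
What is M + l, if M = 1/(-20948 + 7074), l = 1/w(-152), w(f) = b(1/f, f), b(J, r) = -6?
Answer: -3470/20811 ≈ -0.16674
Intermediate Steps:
w(f) = -6
l = -1/6 (l = 1/(-6) = -1/6 ≈ -0.16667)
M = -1/13874 (M = 1/(-13874) = -1/13874 ≈ -7.2077e-5)
M + l = -1/13874 - 1/6 = -3470/20811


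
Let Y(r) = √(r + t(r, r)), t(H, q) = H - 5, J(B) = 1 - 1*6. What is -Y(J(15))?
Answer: -I*√15 ≈ -3.873*I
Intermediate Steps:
J(B) = -5 (J(B) = 1 - 6 = -5)
t(H, q) = -5 + H
Y(r) = √(-5 + 2*r) (Y(r) = √(r + (-5 + r)) = √(-5 + 2*r))
-Y(J(15)) = -√(-5 + 2*(-5)) = -√(-5 - 10) = -√(-15) = -I*√15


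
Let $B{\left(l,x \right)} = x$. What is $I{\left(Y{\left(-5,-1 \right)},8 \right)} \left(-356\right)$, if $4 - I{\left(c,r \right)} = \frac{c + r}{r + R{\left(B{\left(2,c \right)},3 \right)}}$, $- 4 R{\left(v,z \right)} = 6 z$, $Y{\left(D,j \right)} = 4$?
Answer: $- \frac{1424}{7} \approx -203.43$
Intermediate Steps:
$R{\left(v,z \right)} = - \frac{3 z}{2}$ ($R{\left(v,z \right)} = - \frac{6 z}{4} = - \frac{3 z}{2}$)
$I{\left(c,r \right)} = 4 - \frac{c + r}{- \frac{9}{2} + r}$ ($I{\left(c,r \right)} = 4 - \frac{c + r}{r - \frac{9}{2}} = 4 - \frac{c + r}{- \frac{9}{2} + r}$)
$I{\left(Y{\left(-5,-1 \right)},8 \right)} \left(-356\right) = \frac{2 \left(-18 - 4 + 3 \cdot 8\right)}{-9 + 2 \cdot 8} \left(-356\right) = \frac{2 \left(-18 - 4 + 24\right)}{-9 + 16} \left(-356\right) = 2 \cdot \frac{1}{7} \cdot 2 \left(-356\right) = \frac{4}{7} \left(-356\right) = - \frac{1424}{7}$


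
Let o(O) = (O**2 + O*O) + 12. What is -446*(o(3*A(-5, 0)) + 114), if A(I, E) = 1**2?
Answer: -64224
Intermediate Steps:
A(I, E) = 1
o(O) = 12 + 2*O**2 (o(O) = (O**2 + O**2) + 12 = 2*O**2 + 12 = 12 + 2*O**2)
-446*(o(3*A(-5, 0)) + 114) = -446*((12 + 2*(3*1)**2) + 114) = -446*((12 + 2*3**2) + 114) = -446*((12 + 2*9) + 114) = -446*((12 + 18) + 114) = -446*(30 + 114) = -446*144 = -64224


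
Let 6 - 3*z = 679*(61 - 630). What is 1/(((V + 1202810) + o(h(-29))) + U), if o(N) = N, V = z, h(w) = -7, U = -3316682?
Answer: -3/5955280 ≈ -5.0375e-7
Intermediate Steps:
z = 386357/3 (z = 2 - 679*(61 - 630)/3 = 2 - 679*(-569)/3 = 2 - ⅓*(-386351) = 2 + 386351/3 = 386357/3 ≈ 1.2879e+5)
V = 386357/3 ≈ 1.2879e+5
1/(((V + 1202810) + o(h(-29))) + U) = 1/(((386357/3 + 1202810) - 7) - 3316682) = 1/((3994787/3 - 7) - 3316682) = 1/(3994766/3 - 3316682) = 1/(-5955280/3) = -3/5955280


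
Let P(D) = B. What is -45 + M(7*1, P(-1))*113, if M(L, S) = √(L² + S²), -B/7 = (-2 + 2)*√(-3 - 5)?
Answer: 746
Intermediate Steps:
B = 0 (B = -7*(-2 + 2)*√(-3 - 5) = -0*√(-8) = -0*2*I*√2 = -7*0 = 0)
P(D) = 0
-45 + M(7*1, P(-1))*113 = -45 + √((7*1)² + 0²)*113 = -45 + √(7² + 0)*113 = -45 + √(49 + 0)*113 = -45 + √49*113 = -45 + 7*113 = -45 + 791 = 746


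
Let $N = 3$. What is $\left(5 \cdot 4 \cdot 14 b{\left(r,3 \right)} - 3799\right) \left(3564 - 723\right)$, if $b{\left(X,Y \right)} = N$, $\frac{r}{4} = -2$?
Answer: $-8406519$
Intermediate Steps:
$r = -8$ ($r = 4 \left(-2\right) = -8$)
$b{\left(X,Y \right)} = 3$
$\left(5 \cdot 4 \cdot 14 b{\left(r,3 \right)} - 3799\right) \left(3564 - 723\right) = \left(5 \cdot 4 \cdot 14 \cdot 3 - 3799\right) \left(3564 - 723\right) = \left(20 \cdot 14 \cdot 3 - 3799\right) 2841 = \left(280 \cdot 3 - 3799\right) 2841 = \left(840 - 3799\right) 2841 = \left(-2959\right) 2841 = -8406519$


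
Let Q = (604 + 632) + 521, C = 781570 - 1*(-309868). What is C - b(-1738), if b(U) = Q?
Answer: 1089681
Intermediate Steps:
C = 1091438 (C = 781570 + 309868 = 1091438)
Q = 1757 (Q = 1236 + 521 = 1757)
b(U) = 1757
C - b(-1738) = 1091438 - 1*1757 = 1091438 - 1757 = 1089681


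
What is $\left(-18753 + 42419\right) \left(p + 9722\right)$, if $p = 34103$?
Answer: $1037162450$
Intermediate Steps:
$\left(-18753 + 42419\right) \left(p + 9722\right) = \left(-18753 + 42419\right) \left(34103 + 9722\right) = 23666 \cdot 43825 = 1037162450$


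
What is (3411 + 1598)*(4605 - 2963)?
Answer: 8224778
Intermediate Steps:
(3411 + 1598)*(4605 - 2963) = 5009*1642 = 8224778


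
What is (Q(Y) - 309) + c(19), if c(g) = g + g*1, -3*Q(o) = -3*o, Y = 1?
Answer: -270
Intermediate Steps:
Q(o) = o (Q(o) = -(-1)*o = o)
c(g) = 2*g (c(g) = g + g = 2*g)
(Q(Y) - 309) + c(19) = (1 - 309) + 2*19 = -308 + 38 = -270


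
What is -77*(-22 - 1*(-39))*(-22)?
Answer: 28798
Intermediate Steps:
-77*(-22 - 1*(-39))*(-22) = -77*(-22 + 39)*(-22) = -77*17*(-22) = -1309*(-22) = 28798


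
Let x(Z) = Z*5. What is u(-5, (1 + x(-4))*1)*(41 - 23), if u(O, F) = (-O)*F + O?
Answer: -1800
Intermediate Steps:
x(Z) = 5*Z
u(O, F) = O - F*O (u(O, F) = -F*O + O = O - F*O)
u(-5, (1 + x(-4))*1)*(41 - 23) = (-5*(1 - (1 + 5*(-4))))*(41 - 23) = -5*(1 - (1 - 20))*18 = -5*(1 - (-19))*18 = -5*(1 - 1*(-19))*18 = -5*(1 + 19)*18 = -5*20*18 = -100*18 = -1800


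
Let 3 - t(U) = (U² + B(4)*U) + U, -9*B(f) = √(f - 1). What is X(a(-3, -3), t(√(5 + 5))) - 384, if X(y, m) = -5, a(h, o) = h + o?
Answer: -389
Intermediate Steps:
B(f) = -√(-1 + f)/9 (B(f) = -√(f - 1)/9 = -√(-1 + f)/9)
t(U) = 3 - U - U² + U*√3/9 (t(U) = 3 - ((U² + (-√(-1 + 4)/9)*U) + U) = 3 - ((U² + (-√3/9)*U) + U) = 3 - ((U² - U*√3/9) + U) = 3 - (U + U² - U*√3/9) = 3 + (-U - U² + U*√3/9) = 3 - U - U² + U*√3/9)
X(a(-3, -3), t(√(5 + 5))) - 384 = -5 - 384 = -389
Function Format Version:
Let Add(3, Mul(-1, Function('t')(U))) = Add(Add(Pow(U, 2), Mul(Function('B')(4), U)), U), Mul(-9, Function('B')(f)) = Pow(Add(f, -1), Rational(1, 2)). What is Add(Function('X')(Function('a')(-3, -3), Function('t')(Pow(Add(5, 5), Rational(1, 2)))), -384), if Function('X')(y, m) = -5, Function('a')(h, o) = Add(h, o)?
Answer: -389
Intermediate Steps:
Function('B')(f) = Mul(Rational(-1, 9), Pow(Add(-1, f), Rational(1, 2))) (Function('B')(f) = Mul(Rational(-1, 9), Pow(Add(f, -1), Rational(1, 2))) = Mul(Rational(-1, 9), Pow(Add(-1, f), Rational(1, 2))))
Function('t')(U) = Add(3, Mul(-1, U), Mul(-1, Pow(U, 2)), Mul(Rational(1, 9), U, Pow(3, Rational(1, 2)))) (Function('t')(U) = Add(3, Mul(-1, Add(Add(Pow(U, 2), Mul(Mul(Rational(-1, 9), Pow(Add(-1, 4), Rational(1, 2))), U)), U))) = Add(3, Mul(-1, Add(Add(Pow(U, 2), Mul(Mul(Rational(-1, 9), Pow(3, Rational(1, 2))), U)), U))) = Add(3, Mul(-1, Add(Add(Pow(U, 2), Mul(Rational(-1, 9), U, Pow(3, Rational(1, 2)))), U))) = Add(3, Mul(-1, Add(U, Pow(U, 2), Mul(Rational(-1, 9), U, Pow(3, Rational(1, 2)))))) = Add(3, Add(Mul(-1, U), Mul(-1, Pow(U, 2)), Mul(Rational(1, 9), U, Pow(3, Rational(1, 2))))) = Add(3, Mul(-1, U), Mul(-1, Pow(U, 2)), Mul(Rational(1, 9), U, Pow(3, Rational(1, 2)))))
Add(Function('X')(Function('a')(-3, -3), Function('t')(Pow(Add(5, 5), Rational(1, 2)))), -384) = Add(-5, -384) = -389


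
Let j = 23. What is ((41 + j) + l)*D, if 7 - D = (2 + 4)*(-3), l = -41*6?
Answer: -4550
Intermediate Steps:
l = -246
D = 25 (D = 7 - (2 + 4)*(-3) = 7 - 6*(-3) = 7 - 1*(-18) = 7 + 18 = 25)
((41 + j) + l)*D = ((41 + 23) - 246)*25 = (64 - 246)*25 = -182*25 = -4550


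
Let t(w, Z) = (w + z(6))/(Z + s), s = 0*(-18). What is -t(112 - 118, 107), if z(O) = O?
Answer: 0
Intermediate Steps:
s = 0
t(w, Z) = (6 + w)/Z (t(w, Z) = (w + 6)/(Z + 0) = (6 + w)/Z)
-t(112 - 118, 107) = -(6 + (112 - 118))/107 = -(6 - 6)/107 = -0/107 = -1*0 = 0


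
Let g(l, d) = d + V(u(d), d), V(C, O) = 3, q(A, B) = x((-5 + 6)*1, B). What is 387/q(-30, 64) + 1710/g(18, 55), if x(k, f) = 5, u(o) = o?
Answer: 15498/145 ≈ 106.88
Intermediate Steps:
q(A, B) = 5
g(l, d) = 3 + d (g(l, d) = d + 3 = 3 + d)
387/q(-30, 64) + 1710/g(18, 55) = 387/5 + 1710/(3 + 55) = 387*(⅕) + 1710/58 = 387/5 + 1710*(1/58) = 387/5 + 855/29 = 15498/145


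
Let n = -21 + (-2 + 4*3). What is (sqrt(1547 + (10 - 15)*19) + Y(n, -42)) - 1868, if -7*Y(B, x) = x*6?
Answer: -1832 + 22*sqrt(3) ≈ -1793.9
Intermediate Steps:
n = -11 (n = -21 + (-2 + 12) = -21 + 10 = -11)
Y(B, x) = -6*x/7 (Y(B, x) = -x*6/7 = -6*x/7)
(sqrt(1547 + (10 - 15)*19) + Y(n, -42)) - 1868 = (sqrt(1547 + (10 - 15)*19) - 6/7*(-42)) - 1868 = (sqrt(1547 - 5*19) + 36) - 1868 = (sqrt(1547 - 95) + 36) - 1868 = (sqrt(1452) + 36) - 1868 = (22*sqrt(3) + 36) - 1868 = (36 + 22*sqrt(3)) - 1868 = -1832 + 22*sqrt(3)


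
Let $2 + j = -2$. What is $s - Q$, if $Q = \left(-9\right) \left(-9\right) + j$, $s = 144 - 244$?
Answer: $-177$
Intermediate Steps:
$j = -4$ ($j = -2 - 2 = -4$)
$s = -100$
$Q = 77$ ($Q = \left(-9\right) \left(-9\right) - 4 = 81 - 4 = 77$)
$s - Q = -100 - 77 = -177$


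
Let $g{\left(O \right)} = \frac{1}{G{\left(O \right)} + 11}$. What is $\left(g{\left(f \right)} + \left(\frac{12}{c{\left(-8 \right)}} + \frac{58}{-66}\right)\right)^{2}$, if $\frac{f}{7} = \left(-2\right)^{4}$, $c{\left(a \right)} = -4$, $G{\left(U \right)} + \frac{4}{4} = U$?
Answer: $\frac{242829889}{16208676} \approx 14.981$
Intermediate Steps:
$G{\left(U \right)} = -1 + U$
$f = 112$ ($f = 7 \left(-2\right)^{4} = 7 \cdot 16 = 112$)
$g{\left(O \right)} = \frac{1}{10 + O}$ ($g{\left(O \right)} = \frac{1}{\left(-1 + O\right) + 11} = \frac{1}{10 + O}$)
$\left(g{\left(f \right)} + \left(\frac{12}{c{\left(-8 \right)}} + \frac{58}{-66}\right)\right)^{2} = \left(\frac{1}{10 + 112} + \left(\frac{12}{-4} + \frac{58}{-66}\right)\right)^{2} = \left(\frac{1}{122} + \left(12 \left(- \frac{1}{4}\right) + 58 \left(- \frac{1}{66}\right)\right)\right)^{2} = \left(\frac{1}{122} - \frac{128}{33}\right)^{2} = \left(- \frac{15583}{4026}\right)^{2} = \frac{242829889}{16208676}$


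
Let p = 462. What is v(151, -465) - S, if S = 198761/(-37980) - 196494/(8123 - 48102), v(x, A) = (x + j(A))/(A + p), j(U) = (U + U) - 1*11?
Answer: 400329394499/1518402420 ≈ 263.65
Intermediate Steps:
j(U) = -11 + 2*U (j(U) = 2*U - 11 = -11 + 2*U)
v(x, A) = (-11 + x + 2*A)/(462 + A) (v(x, A) = (x + (-11 + 2*A))/(A + 462) = (-11 + x + 2*A)/(462 + A))
S = -483423899/1518402420 (S = 198761*(-1/37980) - 196494/(-39979) = -198761/37980 - 196494*(-1/39979) = -198761/37980 + 196494/39979 = -483423899/1518402420 ≈ -0.31838)
v(151, -465) - S = (-11 + 151 + 2*(-465))/(462 - 465) - 1*(-483423899/1518402420) = (-11 + 151 - 930)/(-3) + 483423899/1518402420 = -⅓*(-790) + 483423899/1518402420 = 790/3 + 483423899/1518402420 = 400329394499/1518402420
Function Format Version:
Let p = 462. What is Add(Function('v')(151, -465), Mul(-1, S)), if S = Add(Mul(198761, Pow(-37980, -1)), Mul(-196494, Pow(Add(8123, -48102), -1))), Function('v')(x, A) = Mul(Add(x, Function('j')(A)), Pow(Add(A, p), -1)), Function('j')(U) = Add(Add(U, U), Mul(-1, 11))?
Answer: Rational(400329394499, 1518402420) ≈ 263.65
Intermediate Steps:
Function('j')(U) = Add(-11, Mul(2, U)) (Function('j')(U) = Add(Mul(2, U), -11) = Add(-11, Mul(2, U)))
Function('v')(x, A) = Mul(Pow(Add(462, A), -1), Add(-11, x, Mul(2, A))) (Function('v')(x, A) = Mul(Add(x, Add(-11, Mul(2, A))), Pow(Add(A, 462), -1)) = Mul(Add(-11, x, Mul(2, A)), Pow(Add(462, A), -1)) = Mul(Pow(Add(462, A), -1), Add(-11, x, Mul(2, A))))
S = Rational(-483423899, 1518402420) (S = Add(Mul(198761, Rational(-1, 37980)), Mul(-196494, Pow(-39979, -1))) = Add(Rational(-198761, 37980), Mul(-196494, Rational(-1, 39979))) = Add(Rational(-198761, 37980), Rational(196494, 39979)) = Rational(-483423899, 1518402420) ≈ -0.31838)
Add(Function('v')(151, -465), Mul(-1, S)) = Add(Mul(Pow(Add(462, -465), -1), Add(-11, 151, Mul(2, -465))), Mul(-1, Rational(-483423899, 1518402420))) = Add(Mul(Pow(-3, -1), Add(-11, 151, -930)), Rational(483423899, 1518402420)) = Add(Mul(Rational(-1, 3), -790), Rational(483423899, 1518402420)) = Add(Rational(790, 3), Rational(483423899, 1518402420)) = Rational(400329394499, 1518402420)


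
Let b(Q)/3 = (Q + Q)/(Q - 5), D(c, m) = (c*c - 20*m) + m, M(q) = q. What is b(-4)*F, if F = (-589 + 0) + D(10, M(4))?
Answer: -4520/3 ≈ -1506.7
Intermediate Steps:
D(c, m) = c² - 19*m (D(c, m) = (c² - 20*m) + m = c² - 19*m)
F = -565 (F = (-589 + 0) + (10² - 19*4) = -589 + (100 - 76) = -589 + 24 = -565)
b(Q) = 6*Q/(-5 + Q) (b(Q) = 3*((Q + Q)/(Q - 5)) = 3*((2*Q)/(-5 + Q)) = 3*(2*Q/(-5 + Q)) = 6*Q/(-5 + Q))
b(-4)*F = (6*(-4)/(-5 - 4))*(-565) = (6*(-4)/(-9))*(-565) = (6*(-4)*(-⅑))*(-565) = (8/3)*(-565) = -4520/3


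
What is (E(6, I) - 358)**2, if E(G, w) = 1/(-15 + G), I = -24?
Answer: 10387729/81 ≈ 1.2824e+5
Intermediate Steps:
(E(6, I) - 358)**2 = (1/(-15 + 6) - 358)**2 = (1/(-9) - 358)**2 = (-1/9 - 358)**2 = (-3223/9)**2 = 10387729/81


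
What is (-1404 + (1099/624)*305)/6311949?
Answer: -540901/3938656176 ≈ -0.00013733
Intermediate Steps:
(-1404 + (1099/624)*305)/6311949 = (-1404 + (1099*(1/624))*305)*(1/6311949) = (-1404 + (1099/624)*305)*(1/6311949) = (-1404 + 335195/624)*(1/6311949) = -540901/624*1/6311949 = -540901/3938656176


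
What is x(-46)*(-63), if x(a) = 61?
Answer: -3843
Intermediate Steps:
x(-46)*(-63) = 61*(-63) = -3843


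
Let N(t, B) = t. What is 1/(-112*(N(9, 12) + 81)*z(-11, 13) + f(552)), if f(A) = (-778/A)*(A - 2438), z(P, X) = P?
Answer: 6/681229 ≈ 8.8076e-6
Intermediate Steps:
f(A) = -778*(-2438 + A)/A (f(A) = (-778/A)*(-2438 + A) = -778*(-2438 + A)/A)
1/(-112*(N(9, 12) + 81)*z(-11, 13) + f(552)) = 1/(-112*(9 + 81)*(-11) + (-778 + 1896764/552)) = 1/(-10080*(-11) + (-778 + 1896764*(1/552))) = 1/(-112*(-990) + (-778 + 20617/6)) = 1/(110880 + 15949/6) = 1/(681229/6) = 6/681229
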